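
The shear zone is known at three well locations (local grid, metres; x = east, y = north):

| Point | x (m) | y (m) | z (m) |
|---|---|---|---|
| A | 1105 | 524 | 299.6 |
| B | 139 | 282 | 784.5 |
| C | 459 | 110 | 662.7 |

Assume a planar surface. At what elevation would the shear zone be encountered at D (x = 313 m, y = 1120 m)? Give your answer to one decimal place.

574.8 m

Two edge vectors: A→B = (-966, -242, 484.9), A→C = (-646, -414, 363.1).
Normal n = (A→B) × (A→C) = (112878.4, 37509.2, 243592).
So ∂z/∂x = −n_x/n_z = −0.463391 and ∂z/∂y = −n_y/n_z = −0.153984.
Intercept c from A: 299.6 + 512.05 + 80.69 = 892.33.
At (313, 1120): z = −145.0 − 172.5 + 892.33 = 574.8 m.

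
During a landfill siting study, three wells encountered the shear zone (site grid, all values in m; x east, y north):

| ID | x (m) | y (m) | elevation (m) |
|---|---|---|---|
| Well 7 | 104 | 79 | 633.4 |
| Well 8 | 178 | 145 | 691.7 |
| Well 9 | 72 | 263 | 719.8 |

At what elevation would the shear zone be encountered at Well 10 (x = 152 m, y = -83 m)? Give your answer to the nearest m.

Let the plane be z = a·x + b·y + c.
Well 8−Well 7: 74a + 66b = 58.3;  Well 9−Well 7: −32a + 184b = 86.4.
Solving gives a = 0.31948, b = 0.52513.
Then c = 633.4 − a·104 − b·79 = 558.69.
At (152, -83): z = 48.6 − 43.6 + 558.69 = 563.7 m.

564 m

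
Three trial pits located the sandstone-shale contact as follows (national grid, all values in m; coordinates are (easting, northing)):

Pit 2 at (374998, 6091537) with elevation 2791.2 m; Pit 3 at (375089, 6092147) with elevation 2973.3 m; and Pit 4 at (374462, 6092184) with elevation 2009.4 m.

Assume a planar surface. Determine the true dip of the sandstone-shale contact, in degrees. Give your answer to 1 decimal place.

57.1°

Let the plane be z = a·E + b·N + c.
Pit 3−Pit 2: 91a + 610b = 182.1;  Pit 4−Pit 2: −536a + 647b = −781.8.
Solving gives a = 1.54137, b = 0.06858.
Gradient magnitude |∇z| = √(a² + b²) = √(2.37581 + 0.00470) = 1.54289.
True dip = arctan(1.54289) = 57.1°, dipping toward W (azimuth ≈ 267°).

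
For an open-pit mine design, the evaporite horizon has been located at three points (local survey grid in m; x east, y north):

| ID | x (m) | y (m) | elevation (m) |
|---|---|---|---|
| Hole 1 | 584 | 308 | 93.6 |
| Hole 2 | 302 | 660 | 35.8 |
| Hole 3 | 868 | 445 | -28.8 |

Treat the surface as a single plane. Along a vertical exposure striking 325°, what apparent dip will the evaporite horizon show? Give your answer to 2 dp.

8.84°

Let the plane be z = a·x + b·y + c.
Hole 2−Hole 1: −282a + 352b = −57.8;  Hole 3−Hole 1: 284a + 137b = −122.4.
Solving gives a = −0.25372, b = −0.36747.
Unit vector along 325° is (sin 325°, cos 325°) = (-0.5736, 0.8192).
Slope in that direction = a·(-0.5736) + b·(0.8192) = −0.15549.
Apparent dip = arctan|0.15549| = 8.84° (true dip is 24.1°, so apparent ≤ true as expected).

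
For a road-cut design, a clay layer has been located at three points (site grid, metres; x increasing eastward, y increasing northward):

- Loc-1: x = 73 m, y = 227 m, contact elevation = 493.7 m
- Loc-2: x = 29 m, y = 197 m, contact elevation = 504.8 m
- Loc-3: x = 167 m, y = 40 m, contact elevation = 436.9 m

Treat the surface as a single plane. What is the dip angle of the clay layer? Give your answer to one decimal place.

Two edge vectors: Loc-1→Loc-2 = (-44, -30, 11.1), Loc-1→Loc-3 = (94, -187, -56.8).
Normal n = (Loc-1→Loc-2) × (Loc-1→Loc-3) = (3779.7, -1455.8, 11048).
So ∂z/∂x = −n_x/n_z = −0.34212 and ∂z/∂y = −n_y/n_z = 0.13177.
Gradient magnitude |∇z| = √(a² + b²) = √(0.11704 + 0.01736) = 0.36662.
True dip = arctan(0.36662) = 20.1°, dipping toward ESE (azimuth ≈ 111°).

20.1°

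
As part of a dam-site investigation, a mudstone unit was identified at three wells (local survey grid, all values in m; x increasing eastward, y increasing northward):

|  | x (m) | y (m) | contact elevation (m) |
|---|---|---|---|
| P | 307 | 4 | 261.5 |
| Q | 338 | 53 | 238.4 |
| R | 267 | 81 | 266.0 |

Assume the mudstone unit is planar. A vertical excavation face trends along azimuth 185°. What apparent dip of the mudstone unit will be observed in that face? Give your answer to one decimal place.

12.4°

Two edge vectors: P→Q = (31, 49, -23.1), P→R = (-40, 77, 4.5).
Normal n = (P→Q) × (P→R) = (1999.2, 784.5, 4347).
So ∂z/∂x = −n_x/n_z = −0.45990 and ∂z/∂y = −n_y/n_z = −0.18047.
Unit vector along 185° is (sin 185°, cos 185°) = (-0.0872, -0.9962).
Slope in that direction = a·(-0.0872) + b·(-0.9962) = 0.21987.
Apparent dip = arctan|0.21987| = 12.4° (true dip is 26.3°, so apparent ≤ true as expected).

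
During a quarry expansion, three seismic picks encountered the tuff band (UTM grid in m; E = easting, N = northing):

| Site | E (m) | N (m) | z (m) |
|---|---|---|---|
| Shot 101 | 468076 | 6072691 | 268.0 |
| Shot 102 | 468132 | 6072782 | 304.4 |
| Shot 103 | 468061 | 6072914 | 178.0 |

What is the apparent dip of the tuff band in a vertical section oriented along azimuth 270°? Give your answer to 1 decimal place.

Two edge vectors: Shot 101→Shot 102 = (56, 91, 36.4), Shot 101→Shot 103 = (-15, 223, -90).
Normal n = (Shot 101→Shot 102) × (Shot 101→Shot 103) = (-16307.2, 4494, 13853).
So ∂z/∂E = −n_x/n_z = 1.17716 and ∂z/∂N = −n_y/n_z = −0.32441.
Unit vector along 270° is (sin 270°, cos 270°) = (-1.0000, -0.0000).
Slope in that direction = a·(-1.0000) + b·(-0.0000) = −1.17716.
Apparent dip = arctan|1.17716| = 49.7° (true dip is 50.7°, so apparent ≤ true as expected).

49.7°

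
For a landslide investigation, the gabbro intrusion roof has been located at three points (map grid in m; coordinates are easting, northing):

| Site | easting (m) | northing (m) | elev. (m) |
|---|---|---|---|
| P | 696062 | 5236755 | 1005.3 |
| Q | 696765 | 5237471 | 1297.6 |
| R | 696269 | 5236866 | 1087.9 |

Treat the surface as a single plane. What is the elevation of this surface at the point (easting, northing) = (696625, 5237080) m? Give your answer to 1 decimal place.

Two edge vectors: P→Q = (703, 716, 292.3), P→R = (207, 111, 82.6).
Normal n = (P→Q) × (P→R) = (26696.3, 2438.3, -70179).
So ∂z/∂easting = −n_x/n_z = 0.380402970 and ∂z/∂northing = −n_y/n_z = 0.034744012.
Intercept c from P: 1005.3 − 264784.05 − 181945.88 = −445724.63.
At (696625, 5237080): z = 264998.2 + 181957.2 − 445724.63 = 1230.8 m.

1230.8 m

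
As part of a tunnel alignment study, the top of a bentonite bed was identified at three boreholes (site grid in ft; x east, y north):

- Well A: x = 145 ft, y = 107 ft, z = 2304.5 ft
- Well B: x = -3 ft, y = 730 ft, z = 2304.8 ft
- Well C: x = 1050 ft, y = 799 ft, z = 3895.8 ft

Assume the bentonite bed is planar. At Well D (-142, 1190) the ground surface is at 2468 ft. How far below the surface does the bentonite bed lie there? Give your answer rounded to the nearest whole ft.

Let the plane be z = a·x + b·y + c.
Well B−Well A: −148a + 623b = 0.3;  Well C−Well A: 905a + 692b = 1591.3.
Solving gives a = 1.48773, b = 0.35391.
Then c = 2304.5 − a·145 − b·107 = 2050.91.
At (-142, 1190): z_contact = −211.3 + 421.1 + 2050.91 = 2260.8 ft.
Depth below ground = 2468 − 2260.8 = 207 ft.

207 ft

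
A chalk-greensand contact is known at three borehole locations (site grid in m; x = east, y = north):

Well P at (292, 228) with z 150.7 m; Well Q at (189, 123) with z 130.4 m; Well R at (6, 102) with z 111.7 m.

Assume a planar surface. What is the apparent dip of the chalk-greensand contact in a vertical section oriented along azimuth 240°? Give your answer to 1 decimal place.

Two edge vectors: Well P→Well Q = (-103, -105, -20.3), Well P→Well R = (-286, -126, -39).
Normal n = (Well P→Well Q) × (Well P→Well R) = (1537.2, 1788.8, -17052).
So ∂z/∂x = −n_x/n_z = 0.09015 and ∂z/∂y = −n_y/n_z = 0.10490.
Unit vector along 240° is (sin 240°, cos 240°) = (-0.8660, -0.5000).
Slope in that direction = a·(-0.8660) + b·(-0.5000) = −0.13052.
Apparent dip = arctan|0.13052| = 7.4° (true dip is 7.9°, so apparent ≤ true as expected).

7.4°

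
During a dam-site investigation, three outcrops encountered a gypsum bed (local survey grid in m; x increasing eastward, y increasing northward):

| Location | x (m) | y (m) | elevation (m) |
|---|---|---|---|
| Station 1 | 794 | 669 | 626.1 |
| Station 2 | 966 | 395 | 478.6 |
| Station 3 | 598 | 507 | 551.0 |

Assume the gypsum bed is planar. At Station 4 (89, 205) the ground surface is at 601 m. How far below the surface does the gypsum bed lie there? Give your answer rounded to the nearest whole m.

Let the plane be z = a·x + b·y + c.
Station 2−Station 1: 172a − 274b = −147.5;  Station 3−Station 1: −196a − 162b = −75.1.
Solving gives a = −0.04067, b = 0.51279.
Then c = 626.1 − a·794 − b·669 = 315.34.
At (89, 205): z_contact = −3.6 + 105.1 + 315.34 = 416.8 m.
Depth below ground = 601 − 416.8 = 184 m.

184 m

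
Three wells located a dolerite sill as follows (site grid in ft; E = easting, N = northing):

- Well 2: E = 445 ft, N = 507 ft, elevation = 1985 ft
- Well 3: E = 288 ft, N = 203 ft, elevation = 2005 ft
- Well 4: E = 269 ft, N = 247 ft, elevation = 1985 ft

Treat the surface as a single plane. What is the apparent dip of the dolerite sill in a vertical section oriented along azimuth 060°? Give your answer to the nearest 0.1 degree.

12.2°

Two edge vectors: Well 2→Well 3 = (-157, -304, 20), Well 2→Well 4 = (-176, -260, 0).
Normal n = (Well 2→Well 3) × (Well 2→Well 4) = (5200, -3520, -12684).
So ∂z/∂E = −n_x/n_z = 0.40997 and ∂z/∂N = −n_y/n_z = −0.27751.
Unit vector along 060° is (sin 60°, cos 60°) = (0.8660, 0.5000).
Slope in that direction = a·(0.8660) + b·(0.5000) = 0.21628.
Apparent dip = arctan|0.21628| = 12.2° (true dip is 26.3°, so apparent ≤ true as expected).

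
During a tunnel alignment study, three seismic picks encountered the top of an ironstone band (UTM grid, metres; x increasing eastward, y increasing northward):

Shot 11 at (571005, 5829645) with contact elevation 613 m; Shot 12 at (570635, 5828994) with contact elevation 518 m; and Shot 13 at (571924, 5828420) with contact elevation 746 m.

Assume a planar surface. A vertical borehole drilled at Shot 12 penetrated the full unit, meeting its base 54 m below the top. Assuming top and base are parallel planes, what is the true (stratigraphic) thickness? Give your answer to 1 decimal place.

Two edge vectors: Shot 11→Shot 12 = (-370, -651, -95), Shot 11→Shot 13 = (919, -1225, 133).
Normal n = (Shot 11→Shot 12) × (Shot 11→Shot 13) = (-202958, -38095, 1051519).
So ∂z/∂x = −n_x/n_z = 0.19301 and ∂z/∂y = −n_y/n_z = 0.03623.
|∇z| = √(a²+b²) = 0.19638, so dip δ = arctan(0.19638) = 11.11°.
True thickness = vertical thickness × cos δ = 54 × cos 11.11° = 53.0 m.

53.0 m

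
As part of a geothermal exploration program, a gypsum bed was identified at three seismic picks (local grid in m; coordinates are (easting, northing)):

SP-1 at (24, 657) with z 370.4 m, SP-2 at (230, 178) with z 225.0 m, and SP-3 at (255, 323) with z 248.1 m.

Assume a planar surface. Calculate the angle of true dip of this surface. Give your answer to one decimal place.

17.3°

Let the plane be z = a·E + b·N + c.
SP-2−SP-1: 206a − 479b = −145.4;  SP-3−SP-1: 231a − 334b = −122.3.
Solving gives a = −0.23941, b = 0.20059.
Gradient magnitude |∇z| = √(a² + b²) = √(0.05732 + 0.04024) = 0.31233.
True dip = arctan(0.31233) = 17.3°, dipping toward SE (azimuth ≈ 130°).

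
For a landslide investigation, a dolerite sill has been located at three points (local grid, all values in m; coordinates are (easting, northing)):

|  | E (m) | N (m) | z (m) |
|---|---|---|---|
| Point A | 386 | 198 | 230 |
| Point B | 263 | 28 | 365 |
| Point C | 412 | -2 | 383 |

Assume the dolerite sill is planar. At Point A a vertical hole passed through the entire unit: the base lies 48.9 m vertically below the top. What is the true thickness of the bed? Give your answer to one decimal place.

38.7 m

Let the plane be z = a·E + b·N + c.
Point B−Point A: −123a − 170b = 135;  Point C−Point A: 26a − 200b = 153.
Solving gives a = −0.03411, b = −0.76943.
|∇z| = √(a²+b²) = 0.77019, so dip δ = arctan(0.77019) = 37.60°.
True thickness = vertical thickness × cos δ = 48.9 × cos 37.60° = 38.7 m.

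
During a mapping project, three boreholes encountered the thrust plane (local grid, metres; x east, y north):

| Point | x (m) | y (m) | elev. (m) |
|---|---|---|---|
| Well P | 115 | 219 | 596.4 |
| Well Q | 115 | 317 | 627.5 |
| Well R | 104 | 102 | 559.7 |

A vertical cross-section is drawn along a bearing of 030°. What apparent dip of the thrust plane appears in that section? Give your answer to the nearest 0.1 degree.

14.3°

Let the plane be z = a·x + b·y + c.
Well Q−Well P: 0a + 98b = 31.1;  Well R−Well P: −11a − 117b = −36.7.
Solving gives a = −0.03905, b = 0.31735.
Unit vector along 030° is (sin 30°, cos 30°) = (0.5000, 0.8660).
Slope in that direction = a·(0.5000) + b·(0.8660) = 0.25530.
Apparent dip = arctan|0.25530| = 14.3° (true dip is 17.7°, so apparent ≤ true as expected).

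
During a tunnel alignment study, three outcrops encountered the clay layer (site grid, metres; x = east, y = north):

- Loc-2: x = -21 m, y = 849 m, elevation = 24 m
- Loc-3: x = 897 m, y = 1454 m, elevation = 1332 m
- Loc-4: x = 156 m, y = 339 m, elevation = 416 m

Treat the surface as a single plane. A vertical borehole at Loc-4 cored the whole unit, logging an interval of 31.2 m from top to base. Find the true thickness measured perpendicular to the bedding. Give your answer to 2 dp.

Let the plane be z = a·x + b·y + c.
Loc-3−Loc-2: 918a + 605b = 1308;  Loc-4−Loc-2: 177a − 510b = 392.
Solving gives a = 1.57187, b = −0.22310.
|∇z| = √(a²+b²) = 1.58762, so dip δ = arctan(1.58762) = 57.79°.
True thickness = vertical thickness × cos δ = 31.2 × cos 57.79° = 16.63 m.

16.63 m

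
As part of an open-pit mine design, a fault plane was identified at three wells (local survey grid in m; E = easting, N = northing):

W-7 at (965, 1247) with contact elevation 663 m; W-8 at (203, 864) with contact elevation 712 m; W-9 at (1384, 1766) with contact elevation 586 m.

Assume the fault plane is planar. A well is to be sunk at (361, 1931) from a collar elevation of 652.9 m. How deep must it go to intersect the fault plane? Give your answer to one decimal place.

Two edge vectors: W-7→W-8 = (-762, -383, 49), W-7→W-9 = (419, 519, -77).
Normal n = (W-7→W-8) × (W-7→W-9) = (4060, -38143, -235001).
So ∂z/∂E = −n_x/n_z = 0.017277 and ∂z/∂N = −n_y/n_z = −0.162310.
Intercept c from W-7: 663 − 16.67 + 202.40 = 848.73.
At (361, 1931): z_contact = 6.24 − 313.42 + 848.73 = 541.54 m.
Depth below ground = 652.9 − 541.54 = 111.4 m.

111.4 m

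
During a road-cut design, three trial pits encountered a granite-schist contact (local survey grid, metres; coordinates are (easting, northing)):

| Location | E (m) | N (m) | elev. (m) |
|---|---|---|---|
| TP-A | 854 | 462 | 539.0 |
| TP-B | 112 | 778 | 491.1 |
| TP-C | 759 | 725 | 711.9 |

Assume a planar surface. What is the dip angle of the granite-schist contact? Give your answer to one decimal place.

42.0°

Two edge vectors: TP-A→TP-B = (-742, 316, -47.9), TP-A→TP-C = (-95, 263, 172.9).
Normal n = (TP-A→TP-B) × (TP-A→TP-C) = (67234.1, 132842.3, -165126).
So ∂z/∂E = −n_x/n_z = 0.40717 and ∂z/∂N = −n_y/n_z = 0.80449.
Gradient magnitude |∇z| = √(a² + b²) = √(0.16579 + 0.64720) = 0.90166.
True dip = arctan(0.90166) = 42.0°, dipping toward SSW (azimuth ≈ 207°).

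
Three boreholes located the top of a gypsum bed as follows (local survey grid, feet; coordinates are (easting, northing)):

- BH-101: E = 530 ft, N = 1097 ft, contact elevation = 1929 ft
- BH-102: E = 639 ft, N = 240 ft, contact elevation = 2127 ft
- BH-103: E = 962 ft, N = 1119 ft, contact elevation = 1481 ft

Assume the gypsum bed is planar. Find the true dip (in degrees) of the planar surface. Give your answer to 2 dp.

47.22°

Let the plane be z = a·E + b·N + c.
BH-102−BH-101: 109a − 857b = 198;  BH-103−BH-101: 432a + 22b = −448.
Solving gives a = −1.01867, b = −0.36060.
Gradient magnitude |∇z| = √(a² + b²) = √(1.03769 + 0.13003) = 1.08061.
True dip = arctan(1.08061) = 47.22°, dipping toward ENE (azimuth ≈ 071°).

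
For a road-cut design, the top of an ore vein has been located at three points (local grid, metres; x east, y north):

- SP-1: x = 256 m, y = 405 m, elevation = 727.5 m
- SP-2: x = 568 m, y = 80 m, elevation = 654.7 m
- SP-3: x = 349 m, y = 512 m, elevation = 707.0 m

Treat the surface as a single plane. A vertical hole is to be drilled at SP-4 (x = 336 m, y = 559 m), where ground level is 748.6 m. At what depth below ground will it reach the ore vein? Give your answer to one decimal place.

38.4 m

Two edge vectors: SP-1→SP-2 = (312, -325, -72.8), SP-1→SP-3 = (93, 107, -20.5).
Normal n = (SP-1→SP-2) × (SP-1→SP-3) = (14452.1, -374.4, 63609).
So ∂z/∂x = −n_x/n_z = −0.22720 and ∂z/∂y = −n_y/n_z = 0.00589.
Intercept c from SP-1: 727.5 + 58.16 − 2.38 = 783.28.
At (336, 559): z_contact = −76.34 + 3.29 + 783.28 = 710.23 m.
Depth below ground = 748.6 − 710.23 = 38.4 m.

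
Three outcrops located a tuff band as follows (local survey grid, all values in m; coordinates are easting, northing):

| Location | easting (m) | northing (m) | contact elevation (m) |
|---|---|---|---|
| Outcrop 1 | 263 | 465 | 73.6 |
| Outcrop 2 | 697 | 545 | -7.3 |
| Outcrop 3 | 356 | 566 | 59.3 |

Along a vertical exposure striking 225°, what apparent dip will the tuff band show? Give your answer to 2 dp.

6.33°

Let the plane be z = a·easting + b·northing + c.
Outcrop 2−Outcrop 1: 434a + 80b = −80.9;  Outcrop 3−Outcrop 1: 93a + 101b = −14.3.
Solving gives a = −0.19308, b = 0.03620.
Unit vector along 225° is (sin 225°, cos 225°) = (-0.7071, -0.7071).
Slope in that direction = a·(-0.7071) + b·(-0.7071) = 0.11093.
Apparent dip = arctan|0.11093| = 6.33° (true dip is 11.1°, so apparent ≤ true as expected).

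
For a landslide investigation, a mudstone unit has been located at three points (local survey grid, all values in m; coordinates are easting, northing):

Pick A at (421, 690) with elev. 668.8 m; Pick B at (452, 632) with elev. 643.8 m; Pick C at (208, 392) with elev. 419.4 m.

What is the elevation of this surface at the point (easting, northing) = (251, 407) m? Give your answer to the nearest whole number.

Let the plane be z = a·easting + b·northing + c.
Pick B−Pick A: 31a − 58b = −25;  Pick C−Pick A: −213a − 298b = −249.4.
Solving gives a = 0.32490, b = 0.60469.
Then c = 668.8 − a·421 − b·690 = 114.78.
At (251, 407): z = 81.5 + 246.1 + 114.78 = 442.4 m.

442 m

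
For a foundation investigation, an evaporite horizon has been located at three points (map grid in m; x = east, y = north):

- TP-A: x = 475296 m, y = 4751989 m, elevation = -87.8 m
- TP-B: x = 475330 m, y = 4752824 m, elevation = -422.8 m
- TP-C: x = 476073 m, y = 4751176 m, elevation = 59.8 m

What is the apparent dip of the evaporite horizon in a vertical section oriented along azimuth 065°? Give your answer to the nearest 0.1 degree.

20.1°

Two edge vectors: TP-A→TP-B = (34, 835, -335), TP-A→TP-C = (777, -813, 147.6).
Normal n = (TP-A→TP-B) × (TP-A→TP-C) = (-149109, -265313.4, -676437).
So ∂z/∂x = −n_x/n_z = −0.22043 and ∂z/∂y = −n_y/n_z = −0.39222.
Unit vector along 065° is (sin 65°, cos 65°) = (0.9063, 0.4226).
Slope in that direction = a·(0.9063) + b·(0.4226) = −0.36554.
Apparent dip = arctan|0.36554| = 20.1° (true dip is 24.2°, so apparent ≤ true as expected).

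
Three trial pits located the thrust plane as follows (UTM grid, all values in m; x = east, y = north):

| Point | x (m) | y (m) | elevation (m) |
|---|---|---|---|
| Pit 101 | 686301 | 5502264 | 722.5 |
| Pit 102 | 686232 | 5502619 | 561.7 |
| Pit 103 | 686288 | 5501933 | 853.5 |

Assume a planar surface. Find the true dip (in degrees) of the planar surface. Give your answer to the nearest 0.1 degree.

25.3°

Let the plane be z = a·x + b·y + c.
Pit 102−Pit 101: −69a + 355b = −160.8;  Pit 103−Pit 101: −13a − 331b = 131.
Solving gives a = 0.24477, b = −0.40538.
Gradient magnitude |∇z| = √(a² + b²) = √(0.05991 + 0.16434) = 0.47355.
True dip = arctan(0.47355) = 25.3°, dipping toward NNW (azimuth ≈ 329°).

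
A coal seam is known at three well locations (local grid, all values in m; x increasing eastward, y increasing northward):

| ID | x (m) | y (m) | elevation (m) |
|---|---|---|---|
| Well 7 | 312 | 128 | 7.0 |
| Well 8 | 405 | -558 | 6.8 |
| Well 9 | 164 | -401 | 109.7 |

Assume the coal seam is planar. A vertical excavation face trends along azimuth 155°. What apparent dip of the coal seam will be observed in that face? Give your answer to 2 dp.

8.00°

Two edge vectors: Well 7→Well 8 = (93, -686, -0.2), Well 7→Well 9 = (-148, -529, 102.7).
Normal n = (Well 7→Well 8) × (Well 7→Well 9) = (-70558, -9521.5, -150725).
So ∂z/∂x = −n_x/n_z = −0.46812 and ∂z/∂y = −n_y/n_z = −0.06317.
Unit vector along 155° is (sin 155°, cos 155°) = (0.4226, -0.9063).
Slope in that direction = a·(0.4226) + b·(-0.9063) = −0.14059.
Apparent dip = arctan|0.14059| = 8.00° (true dip is 25.3°, so apparent ≤ true as expected).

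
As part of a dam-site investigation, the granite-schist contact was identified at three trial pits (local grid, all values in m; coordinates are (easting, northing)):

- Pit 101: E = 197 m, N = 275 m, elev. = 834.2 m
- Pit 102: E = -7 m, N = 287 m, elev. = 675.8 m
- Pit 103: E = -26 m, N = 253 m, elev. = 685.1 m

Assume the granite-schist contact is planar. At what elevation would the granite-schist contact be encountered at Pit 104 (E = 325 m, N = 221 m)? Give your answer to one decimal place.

965.4 m

Two edge vectors: Pit 101→Pit 102 = (-204, 12, -158.4), Pit 101→Pit 103 = (-223, -22, -149.1).
Normal n = (Pit 101→Pit 102) × (Pit 101→Pit 103) = (-5274, 4906.8, 7164).
So ∂z/∂E = −n_x/n_z = 0.73618 and ∂z/∂N = −n_y/n_z = −0.68492.
Intercept c from Pit 101: 834.2 − 145.03 + 188.35 = 877.53.
At (325, 221): z = 239.3 − 151.4 + 877.53 = 965.4 m.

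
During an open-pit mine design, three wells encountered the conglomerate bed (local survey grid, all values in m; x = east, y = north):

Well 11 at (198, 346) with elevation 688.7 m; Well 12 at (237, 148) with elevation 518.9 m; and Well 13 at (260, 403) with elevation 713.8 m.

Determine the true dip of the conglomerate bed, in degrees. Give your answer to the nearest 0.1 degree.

40.6°

Two edge vectors: Well 11→Well 12 = (39, -198, -169.8), Well 11→Well 13 = (62, 57, 25.1).
Normal n = (Well 11→Well 12) × (Well 11→Well 13) = (4708.8, -11506.5, 14499).
So ∂z/∂x = −n_x/n_z = −0.32477 and ∂z/∂y = −n_y/n_z = 0.79361.
Gradient magnitude |∇z| = √(a² + b²) = √(0.10547 + 0.62981) = 0.85749.
True dip = arctan(0.85749) = 40.6°, dipping toward SSE (azimuth ≈ 158°).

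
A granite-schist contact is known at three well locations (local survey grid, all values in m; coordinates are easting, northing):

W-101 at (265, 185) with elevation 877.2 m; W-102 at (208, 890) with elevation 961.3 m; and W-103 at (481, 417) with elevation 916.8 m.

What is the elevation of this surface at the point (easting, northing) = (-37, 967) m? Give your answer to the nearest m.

958 m

Two edge vectors: W-101→W-102 = (-57, 705, 84.1), W-101→W-103 = (216, 232, 39.6).
Normal n = (W-101→W-102) × (W-101→W-103) = (8406.8, 20422.8, -165504).
So ∂z/∂easting = −n_x/n_z = 0.05080 and ∂z/∂northing = −n_y/n_z = 0.12340.
Intercept c from W-101: 877.2 − 13.46 − 22.83 = 840.91.
At (-37, 967): z = −1.9 + 119.3 + 840.91 = 958.4 m.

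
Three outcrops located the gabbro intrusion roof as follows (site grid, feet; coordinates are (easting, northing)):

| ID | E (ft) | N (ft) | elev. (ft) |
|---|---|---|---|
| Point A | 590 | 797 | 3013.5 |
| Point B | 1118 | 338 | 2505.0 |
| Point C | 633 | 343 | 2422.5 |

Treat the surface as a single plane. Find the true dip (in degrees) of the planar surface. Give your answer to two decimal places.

Let the plane be z = a·E + b·N + c.
Point B−Point A: 528a − 459b = −508.5;  Point C−Point A: 43a − 454b = −591.
Solving gives a = 0.18370, b = 1.31916.
Gradient magnitude |∇z| = √(a² + b²) = √(0.03375 + 1.74019) = 1.33189.
True dip = arctan(1.33189) = 53.10°, dipping toward S (azimuth ≈ 188°).

53.10°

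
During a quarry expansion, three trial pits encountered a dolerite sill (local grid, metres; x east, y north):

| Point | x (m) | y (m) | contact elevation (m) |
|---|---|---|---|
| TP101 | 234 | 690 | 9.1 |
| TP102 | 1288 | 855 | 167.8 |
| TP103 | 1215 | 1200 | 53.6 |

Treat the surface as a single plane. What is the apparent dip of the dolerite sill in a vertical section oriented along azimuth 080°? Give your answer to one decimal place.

8.1°

Let the plane be z = a·x + b·y + c.
TP102−TP101: 1054a + 165b = 158.7;  TP103−TP101: 981a + 510b = 44.5.
Solving gives a = 0.19590, b = −0.28956.
Unit vector along 080° is (sin 80°, cos 80°) = (0.9848, 0.1736).
Slope in that direction = a·(0.9848) + b·(0.1736) = 0.14264.
Apparent dip = arctan|0.14264| = 8.1° (true dip is 19.3°, so apparent ≤ true as expected).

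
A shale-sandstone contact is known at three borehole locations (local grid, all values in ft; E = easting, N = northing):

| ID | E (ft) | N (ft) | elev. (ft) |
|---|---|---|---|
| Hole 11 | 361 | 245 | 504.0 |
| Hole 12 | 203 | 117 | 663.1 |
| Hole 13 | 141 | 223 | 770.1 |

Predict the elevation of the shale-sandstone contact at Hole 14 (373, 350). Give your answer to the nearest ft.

519 ft

Two edge vectors: Hole 11→Hole 12 = (-158, -128, 159.1), Hole 11→Hole 13 = (-220, -22, 266.1).
Normal n = (Hole 11→Hole 12) × (Hole 11→Hole 13) = (-30560.6, 7041.8, -24684).
So ∂z/∂E = −n_x/n_z = −1.23807 and ∂z/∂N = −n_y/n_z = 0.28528.
Intercept c from Hole 11: 504 + 446.94 − 69.89 = 881.05.
At (373, 350): z = −461.8 + 99.8 + 881.05 = 519.1 ft.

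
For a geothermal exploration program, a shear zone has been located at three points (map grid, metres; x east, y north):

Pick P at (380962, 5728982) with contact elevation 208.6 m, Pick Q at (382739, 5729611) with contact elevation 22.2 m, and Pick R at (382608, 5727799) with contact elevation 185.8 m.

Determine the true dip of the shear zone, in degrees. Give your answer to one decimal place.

6.5°

Let the plane be z = a·x + b·y + c.
Pick Q−Pick P: 1777a + 629b = −186.4;  Pick R−Pick P: 1646a − 1183b = −22.8.
Solving gives a = −0.07485, b = −0.08488.
Gradient magnitude |∇z| = √(a² + b²) = √(0.00560 + 0.00720) = 0.11317.
True dip = arctan(0.11317) = 6.5°, dipping toward NE (azimuth ≈ 041°).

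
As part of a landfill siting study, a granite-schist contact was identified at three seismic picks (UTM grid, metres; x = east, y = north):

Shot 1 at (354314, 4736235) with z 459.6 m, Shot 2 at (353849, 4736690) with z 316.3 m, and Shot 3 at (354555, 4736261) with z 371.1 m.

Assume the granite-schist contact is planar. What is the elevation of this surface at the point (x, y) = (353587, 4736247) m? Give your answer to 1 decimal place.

Let the plane be z = a·x + b·y + c.
Shot 2−Shot 1: −465a + 455b = −143.3;  Shot 3−Shot 1: 241a + 26b = −88.5.
Solving gives a = −0.300149493, b = −0.621691240.
Then c = 459.6 − a·354314 − b·4736235 = 3051282.58.
At (353587, 4736247): z = −106129.0 − 2944483.3 + 3051282.58 = 670.3 m.

670.3 m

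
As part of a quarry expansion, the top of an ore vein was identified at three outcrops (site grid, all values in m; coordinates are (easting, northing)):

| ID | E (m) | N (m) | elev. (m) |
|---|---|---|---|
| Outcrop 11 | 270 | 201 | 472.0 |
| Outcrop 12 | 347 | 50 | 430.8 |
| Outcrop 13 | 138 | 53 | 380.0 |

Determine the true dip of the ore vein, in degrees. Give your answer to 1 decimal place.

25.2°

Two edge vectors: Outcrop 11→Outcrop 12 = (77, -151, -41.2), Outcrop 11→Outcrop 13 = (-132, -148, -92).
Normal n = (Outcrop 11→Outcrop 12) × (Outcrop 11→Outcrop 13) = (7794.4, 12522.4, -31328).
So ∂z/∂E = −n_x/n_z = 0.24880 and ∂z/∂N = −n_y/n_z = 0.39972.
Gradient magnitude |∇z| = √(a² + b²) = √(0.06190 + 0.15978) = 0.47083.
True dip = arctan(0.47083) = 25.2°, dipping toward SSW (azimuth ≈ 212°).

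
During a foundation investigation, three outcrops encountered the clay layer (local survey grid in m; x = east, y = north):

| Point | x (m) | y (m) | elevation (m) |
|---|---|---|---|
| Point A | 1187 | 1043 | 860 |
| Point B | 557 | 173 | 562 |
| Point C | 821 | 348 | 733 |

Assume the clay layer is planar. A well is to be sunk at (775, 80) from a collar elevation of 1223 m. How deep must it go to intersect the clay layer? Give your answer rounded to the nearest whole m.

Let the plane be z = a·x + b·y + c.
Point B−Point A: −630a − 870b = −298;  Point C−Point A: −366a − 695b = −127.
Solving gives a = 0.80901, b = −0.24331.
Then c = 860 − a·1187 − b·1043 = 153.47.
At (775, 80): z_contact = 627.0 − 19.5 + 153.47 = 761.0 m.
Depth below ground = 1223 − 761.0 = 462 m.

462 m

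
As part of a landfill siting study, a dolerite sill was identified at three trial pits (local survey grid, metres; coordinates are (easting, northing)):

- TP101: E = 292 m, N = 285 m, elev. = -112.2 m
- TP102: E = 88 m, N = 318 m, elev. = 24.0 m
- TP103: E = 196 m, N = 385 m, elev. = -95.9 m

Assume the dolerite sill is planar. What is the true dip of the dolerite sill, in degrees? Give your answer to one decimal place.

43.4°

Let the plane be z = a·E + b·N + c.
TP102−TP101: −204a + 33b = 136.2;  TP103−TP101: −96a + 100b = 16.3.
Solving gives a = −0.75917, b = −0.56581.
Gradient magnitude |∇z| = √(a² + b²) = √(0.57635 + 0.32014) = 0.94683.
True dip = arctan(0.94683) = 43.4°, dipping toward NE (azimuth ≈ 053°).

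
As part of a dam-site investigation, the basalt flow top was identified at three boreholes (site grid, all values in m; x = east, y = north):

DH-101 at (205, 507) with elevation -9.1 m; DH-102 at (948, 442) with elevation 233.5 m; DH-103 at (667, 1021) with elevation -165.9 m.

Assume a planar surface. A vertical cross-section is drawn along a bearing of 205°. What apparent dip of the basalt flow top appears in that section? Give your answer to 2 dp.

21.08°

Two edge vectors: DH-101→DH-102 = (743, -65, 242.6), DH-101→DH-103 = (462, 514, -156.8).
Normal n = (DH-101→DH-102) × (DH-101→DH-103) = (-114504.4, 228583.6, 411932).
So ∂z/∂x = −n_x/n_z = 0.27797 and ∂z/∂y = −n_y/n_z = −0.55491.
Unit vector along 205° is (sin 205°, cos 205°) = (-0.4226, -0.9063).
Slope in that direction = a·(-0.4226) + b·(-0.9063) = 0.38544.
Apparent dip = arctan|0.38544| = 21.08° (true dip is 31.8°, so apparent ≤ true as expected).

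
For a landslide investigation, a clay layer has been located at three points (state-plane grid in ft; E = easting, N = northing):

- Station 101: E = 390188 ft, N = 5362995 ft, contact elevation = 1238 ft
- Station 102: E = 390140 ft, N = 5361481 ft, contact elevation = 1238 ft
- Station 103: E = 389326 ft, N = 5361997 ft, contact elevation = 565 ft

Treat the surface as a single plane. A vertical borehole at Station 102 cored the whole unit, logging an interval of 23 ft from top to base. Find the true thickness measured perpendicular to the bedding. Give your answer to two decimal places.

Two edge vectors: Station 101→Station 102 = (-48, -1514, 0), Station 101→Station 103 = (-862, -998, -673).
Normal n = (Station 101→Station 102) × (Station 101→Station 103) = (1018922, -32304, -1257164).
So ∂z/∂E = −n_x/n_z = 0.81049 and ∂z/∂N = −n_y/n_z = −0.02570.
|∇z| = √(a²+b²) = 0.81090, so dip δ = arctan(0.81090) = 39.04°.
True thickness = vertical thickness × cos δ = 23 × cos 39.04° = 17.86 ft.

17.86 ft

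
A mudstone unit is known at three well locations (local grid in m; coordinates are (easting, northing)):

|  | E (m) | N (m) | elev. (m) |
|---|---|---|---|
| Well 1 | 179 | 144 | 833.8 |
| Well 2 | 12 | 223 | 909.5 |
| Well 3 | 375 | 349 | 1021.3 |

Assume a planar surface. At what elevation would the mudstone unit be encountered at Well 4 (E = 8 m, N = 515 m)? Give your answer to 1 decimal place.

Let the plane be z = a·E + b·N + c.
Well 2−Well 1: −167a + 79b = 75.7;  Well 3−Well 1: 196a + 205b = 187.5.
Solving gives a = −0.01420, b = 0.92821.
Then c = 833.8 − a·179 − b·144 = 702.68.
At (8, 515): z = −0.1 + 478.0 + 702.68 = 1180.6 m.

1180.6 m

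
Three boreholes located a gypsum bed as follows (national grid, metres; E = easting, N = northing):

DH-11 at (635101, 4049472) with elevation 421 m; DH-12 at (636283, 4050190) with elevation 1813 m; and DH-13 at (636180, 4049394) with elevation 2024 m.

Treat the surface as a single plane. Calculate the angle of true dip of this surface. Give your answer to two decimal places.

Let the plane be z = a·E + b·N + c.
DH-12−DH-11: 1182a + 718b = 1392;  DH-13−DH-11: 1079a − 78b = 1603.
Solving gives a = 1.45288, b = −0.45307.
Gradient magnitude |∇z| = √(a² + b²) = √(2.11087 + 0.20528) = 1.52189.
True dip = arctan(1.52189) = 56.69°, dipping toward WNW (azimuth ≈ 287°).

56.69°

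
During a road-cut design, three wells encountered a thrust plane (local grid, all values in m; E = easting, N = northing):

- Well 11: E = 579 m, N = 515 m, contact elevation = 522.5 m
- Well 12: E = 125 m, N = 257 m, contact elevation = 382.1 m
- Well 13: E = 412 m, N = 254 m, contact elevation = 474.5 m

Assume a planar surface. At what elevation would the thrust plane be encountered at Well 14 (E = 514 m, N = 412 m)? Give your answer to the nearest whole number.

504 m

Two edge vectors: Well 11→Well 12 = (-454, -258, -140.4), Well 11→Well 13 = (-167, -261, -48).
Normal n = (Well 11→Well 12) × (Well 11→Well 13) = (-24260.4, 1654.8, 75408).
So ∂z/∂E = −n_x/n_z = 0.32172 and ∂z/∂N = −n_y/n_z = −0.02194.
Intercept c from Well 11: 522.5 − 186.28 + 11.30 = 347.52.
At (514, 412): z = 165.4 − 9.0 + 347.52 = 503.8 m.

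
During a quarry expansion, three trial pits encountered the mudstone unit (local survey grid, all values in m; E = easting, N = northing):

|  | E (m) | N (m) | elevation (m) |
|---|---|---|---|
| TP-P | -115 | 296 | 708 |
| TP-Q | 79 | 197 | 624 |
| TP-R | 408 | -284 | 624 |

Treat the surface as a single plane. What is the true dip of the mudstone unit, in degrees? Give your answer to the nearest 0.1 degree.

38.9°

Let the plane be z = a·E + b·N + c.
TP-Q−TP-P: 194a − 99b = −84;  TP-R−TP-P: 523a − 580b = −84.
Solving gives a = −0.66516, b = −0.45497.
Gradient magnitude |∇z| = √(a² + b²) = √(0.44244 + 0.20699) = 0.80588.
True dip = arctan(0.80588) = 38.9°, dipping toward NE (azimuth ≈ 056°).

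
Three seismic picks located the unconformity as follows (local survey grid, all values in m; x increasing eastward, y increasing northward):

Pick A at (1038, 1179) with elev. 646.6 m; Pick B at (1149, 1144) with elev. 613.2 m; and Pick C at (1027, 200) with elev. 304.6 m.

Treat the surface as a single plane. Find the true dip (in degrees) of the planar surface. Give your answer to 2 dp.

Let the plane be z = a·x + b·y + c.
Pick B−Pick A: 111a − 35b = −33.4;  Pick C−Pick A: −11a − 979b = −342.
Solving gives a = −0.19008, b = 0.35147.
Gradient magnitude |∇z| = √(a² + b²) = √(0.03613 + 0.12353) = 0.39958.
True dip = arctan(0.39958) = 21.78°, dipping toward SSE (azimuth ≈ 152°).

21.78°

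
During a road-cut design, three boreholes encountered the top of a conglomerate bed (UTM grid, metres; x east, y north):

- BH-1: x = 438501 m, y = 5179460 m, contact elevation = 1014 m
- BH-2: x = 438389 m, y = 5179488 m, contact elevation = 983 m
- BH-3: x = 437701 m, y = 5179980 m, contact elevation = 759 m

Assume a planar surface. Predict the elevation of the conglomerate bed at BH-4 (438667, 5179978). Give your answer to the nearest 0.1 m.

Let the plane be z = a·x + b·y + c.
BH-2−BH-1: −112a + 28b = −31;  BH-3−BH-1: −800a + 520b = −255.
Solving gives a = 0.250558036, b = −0.104910714.
Then c = 1014 − a·438501 − b·5179460 = 434524.90.
At (438667, 5179978): z = 109911.5 − 543435.2 + 434524.90 = 1001.2 m.

1001.2 m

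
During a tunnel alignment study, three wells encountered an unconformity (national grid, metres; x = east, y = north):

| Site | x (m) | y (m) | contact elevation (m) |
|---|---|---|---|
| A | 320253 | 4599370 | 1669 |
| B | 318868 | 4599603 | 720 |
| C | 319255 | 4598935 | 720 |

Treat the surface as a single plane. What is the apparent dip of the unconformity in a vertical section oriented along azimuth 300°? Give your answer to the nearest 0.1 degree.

Let the plane be z = a·x + b·y + c.
B−A: −1385a + 233b = −949;  C−A: −998a − 435b = −949.
Solving gives a = 0.75919, b = 0.43983.
Unit vector along 300° is (sin 300°, cos 300°) = (-0.8660, 0.5000).
Slope in that direction = a·(-0.8660) + b·(0.5000) = −0.43756.
Apparent dip = arctan|0.43756| = 23.6° (true dip is 41.3°, so apparent ≤ true as expected).

23.6°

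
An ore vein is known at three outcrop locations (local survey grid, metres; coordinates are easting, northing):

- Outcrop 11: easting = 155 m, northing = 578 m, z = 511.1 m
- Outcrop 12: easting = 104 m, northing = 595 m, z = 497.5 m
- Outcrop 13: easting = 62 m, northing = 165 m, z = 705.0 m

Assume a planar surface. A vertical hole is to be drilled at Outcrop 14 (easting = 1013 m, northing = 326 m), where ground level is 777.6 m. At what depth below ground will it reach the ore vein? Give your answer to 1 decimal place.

54.4 m

Let the plane be z = a·easting + b·northing + c.
Outcrop 12−Outcrop 11: −51a + 17b = −13.6;  Outcrop 13−Outcrop 11: −93a − 413b = 193.9.
Solving gives a = 0.102477, b = −0.492568.
Then c = 511.1 − a·155 − b·578 = 779.92.
At (1013, 326): z_contact = 103.81 − 160.58 + 779.92 = 723.15 m.
Depth below ground = 777.6 − 723.15 = 54.4 m.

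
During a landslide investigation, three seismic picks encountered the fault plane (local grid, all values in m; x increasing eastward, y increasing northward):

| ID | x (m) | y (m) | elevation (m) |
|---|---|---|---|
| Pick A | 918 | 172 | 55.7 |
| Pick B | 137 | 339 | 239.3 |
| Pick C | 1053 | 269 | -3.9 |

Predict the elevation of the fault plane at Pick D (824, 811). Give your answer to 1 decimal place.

Two edge vectors: Pick A→Pick B = (-781, 167, 183.6), Pick A→Pick C = (135, 97, -59.6).
Normal n = (Pick A→Pick B) × (Pick A→Pick C) = (-27762.4, -21761.6, -98302).
So ∂z/∂x = −n_x/n_z = −0.282419 and ∂z/∂y = −n_y/n_z = −0.221375.
Intercept c from Pick A: 55.7 + 259.26 + 38.08 = 353.04.
At (824, 811): z = −232.7 − 179.5 + 353.04 = -59.2 m.

-59.2 m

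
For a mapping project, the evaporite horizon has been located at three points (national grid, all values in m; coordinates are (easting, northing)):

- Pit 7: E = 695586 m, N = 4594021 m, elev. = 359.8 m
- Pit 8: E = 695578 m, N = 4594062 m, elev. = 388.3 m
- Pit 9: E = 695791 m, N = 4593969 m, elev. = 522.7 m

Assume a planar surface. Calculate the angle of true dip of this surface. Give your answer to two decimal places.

53.63°

Let the plane be z = a·E + b·N + c.
Pit 8−Pit 7: −8a + 41b = 28.5;  Pit 9−Pit 7: 205a − 52b = 162.9.
Solving gives a = 1.02152, b = 0.89444.
Gradient magnitude |∇z| = √(a² + b²) = √(1.04350 + 0.80003) = 1.35776.
True dip = arctan(1.35776) = 53.63°, dipping toward SW (azimuth ≈ 229°).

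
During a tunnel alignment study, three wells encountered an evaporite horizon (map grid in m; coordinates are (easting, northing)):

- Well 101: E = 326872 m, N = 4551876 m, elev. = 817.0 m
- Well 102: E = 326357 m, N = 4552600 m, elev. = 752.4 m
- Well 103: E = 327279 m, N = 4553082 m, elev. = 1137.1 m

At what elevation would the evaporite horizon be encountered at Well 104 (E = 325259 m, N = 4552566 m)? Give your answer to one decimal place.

Let the plane be z = a·E + b·N + c.
Well 102−Well 101: −515a + 724b = −64.6;  Well 103−Well 101: 407a + 1206b = 320.1.
Solving gives a = 0.338146104, b = 0.151305585.
Then c = 817 − a·326872 − b·4551876 = −798437.75.
At (325259, 4552566): z = 109985.1 + 688828.7 − 798437.75 = 376.0 m.

376.0 m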